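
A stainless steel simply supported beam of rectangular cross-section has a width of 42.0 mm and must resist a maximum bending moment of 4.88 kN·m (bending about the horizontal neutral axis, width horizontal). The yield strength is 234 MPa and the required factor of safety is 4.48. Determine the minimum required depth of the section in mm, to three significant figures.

h = 116 mm

σ_allow = 234/4.48 = 52.23 MPa.
For a rectangular section σ = 6M/(bh²), so h² = 6M/(b σ_allow) = 6×4880000/(42.0×52.23) = 13350 mm².
h = 115.5 mm.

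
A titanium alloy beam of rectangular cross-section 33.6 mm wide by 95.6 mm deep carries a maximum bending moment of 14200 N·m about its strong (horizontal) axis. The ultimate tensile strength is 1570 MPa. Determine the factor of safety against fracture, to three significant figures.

n = 5.66

Section modulus S = bh²/6 = 33.6×95.6²/6 = 51180 mm³.
σ = M/S = 1.4200×10^7/51180 = 277.4 MPa.
n = 1570/277.4 = 5.659.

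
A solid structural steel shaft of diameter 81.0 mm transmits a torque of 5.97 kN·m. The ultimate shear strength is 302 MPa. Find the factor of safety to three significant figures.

n = 5.28

τ = 16T/(πd³) = 16×5970000/(π×81.0³) = 57.21 MPa.
n = τ_limit/τ = 302/57.21 = 5.279.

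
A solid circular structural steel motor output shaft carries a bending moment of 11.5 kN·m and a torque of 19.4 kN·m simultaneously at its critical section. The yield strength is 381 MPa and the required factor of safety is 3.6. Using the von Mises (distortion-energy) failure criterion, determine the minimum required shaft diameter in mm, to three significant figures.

σ_allow = σ_y/n = 381/3.6 = 105.8 MPa.
For a solid shaft σ_b = 32M/(πd³) and τ = 16T/(πd³), so the von Mises stress is σ' = (16/πd³)·√(4M²+3T²).
√(4M²+3T²) = √(4×(1.150×10^7)² + 3×(1.940×10^7)²) = 4.072×10^7 N·mm.
d³ = 16×4.072×10^7/(π×105.8) = 1.960×10^6 mm³.
d = 125.1 mm.

d = 125 mm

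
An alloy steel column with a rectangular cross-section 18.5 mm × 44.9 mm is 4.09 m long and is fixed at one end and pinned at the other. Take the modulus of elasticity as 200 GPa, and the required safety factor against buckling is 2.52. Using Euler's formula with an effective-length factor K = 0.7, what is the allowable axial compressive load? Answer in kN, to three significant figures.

Buckling occurs about the weak axis: I_min = h·b³/12 = 44.9×18.5³/12 = 23690 mm⁴ (b = 18.5 mm is the smaller dimension).
Effective length L_e = KL = 0.7×4.09 m = 2863 mm.
Euler critical load P_cr = π²EI/L_e² = π²×200000×23690/2863² = 5705 N.
P_allow = P_cr/n = 5705/2.52 = 2264 N.

P_allow = 2.26 kN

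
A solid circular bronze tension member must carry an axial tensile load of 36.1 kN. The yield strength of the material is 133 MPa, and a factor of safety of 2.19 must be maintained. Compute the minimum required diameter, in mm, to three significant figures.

d = 27.5 mm

Allowable stress σ_allow = 133/2.19 = 60.73 MPa.
Required area A = F/σ_allow = 36100/60.73 = 594.4 mm².
A = πd²/4 → d = √(4A/π) = 27.51 mm.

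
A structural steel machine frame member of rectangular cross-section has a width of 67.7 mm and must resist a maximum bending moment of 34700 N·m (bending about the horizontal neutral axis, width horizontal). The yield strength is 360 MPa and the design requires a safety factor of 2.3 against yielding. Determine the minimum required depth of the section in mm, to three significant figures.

σ_allow = 360/2.3 = 156.5 MPa.
For a rectangular section σ = 6M/(bh²), so h² = 6M/(b σ_allow) = 6×3.4700×10^7/(67.7×156.5) = 19650 mm².
h = 140.2 mm.

h = 140 mm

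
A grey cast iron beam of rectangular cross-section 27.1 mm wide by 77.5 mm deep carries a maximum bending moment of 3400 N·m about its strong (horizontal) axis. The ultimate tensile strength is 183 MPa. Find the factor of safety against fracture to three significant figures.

Section modulus S = bh²/6 = 27.1×77.5²/6 = 27130 mm³.
σ = M/S = 3400000/27130 = 125.3 MPa.
n = 183/125.3 = 1.460.

n = 1.46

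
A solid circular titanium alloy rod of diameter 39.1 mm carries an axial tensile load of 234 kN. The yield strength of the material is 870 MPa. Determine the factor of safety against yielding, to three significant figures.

A = πd²/4 = 1201 mm².
σ = F/A = 234000/1201 = 194.9 MPa.
n = 870/194.9 = 4.464.

n = 4.46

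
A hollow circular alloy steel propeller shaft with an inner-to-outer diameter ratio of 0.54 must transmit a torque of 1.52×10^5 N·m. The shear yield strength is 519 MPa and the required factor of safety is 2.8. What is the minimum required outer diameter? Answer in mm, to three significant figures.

d_o = 166 mm

τ_allow = 519/2.8 = 185.4 MPa.
For a hollow shaft τ = 16T/[πd_o³(1−k⁴)] with k = 0.54, so 1−k⁴ = 0.9150.
d_o³ = 16T/[π τ_allow (1−k⁴)] = 16×1.5200×10^8/(π×185.4×0.9150) = 4.565×10^6 mm³.
d_o = 165.9 mm.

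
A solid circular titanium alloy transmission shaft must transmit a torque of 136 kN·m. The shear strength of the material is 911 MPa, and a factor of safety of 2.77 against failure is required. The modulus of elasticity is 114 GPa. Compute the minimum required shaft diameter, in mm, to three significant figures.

d = 128 mm

Allowable shear stress τ_allow = 911/2.77 = 328.9 MPa.
For a solid shaft τ = 16T/(πd³), so d³ = 16T/(π τ_allow) = 16×1.3600×10^8/(π×328.9) = 2.106×10^6 mm³.
d = (2.106×10^6)^(1/3) = 128.2 mm.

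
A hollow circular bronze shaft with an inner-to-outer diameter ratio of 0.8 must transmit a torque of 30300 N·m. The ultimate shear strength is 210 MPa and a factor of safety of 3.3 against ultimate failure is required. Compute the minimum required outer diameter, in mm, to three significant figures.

τ_allow = 210/3.3 = 63.64 MPa.
For a hollow shaft τ = 16T/[πd_o³(1−k⁴)] with k = 0.8, so 1−k⁴ = 0.5904.
d_o³ = 16T/[π τ_allow (1−k⁴)] = 16×3.0300×10^7/(π×63.64×0.5904) = 4.107×10^6 mm³.
d_o = 160.1 mm.

d_o = 160 mm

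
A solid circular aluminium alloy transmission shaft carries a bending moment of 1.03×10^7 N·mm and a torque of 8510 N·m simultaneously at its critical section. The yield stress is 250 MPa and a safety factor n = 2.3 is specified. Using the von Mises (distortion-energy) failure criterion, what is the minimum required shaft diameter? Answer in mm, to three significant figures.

d = 106 mm

σ_allow = σ_y/n = 250/2.3 = 108.7 MPa.
For a solid shaft σ_b = 32M/(πd³) and τ = 16T/(πd³), so the von Mises stress is σ' = (16/πd³)·√(4M²+3T²).
√(4M²+3T²) = √(4×(1.030×10^7)² + 3×(8.510×10^6)²) = 2.533×10^7 N·mm.
d³ = 16×2.533×10^7/(π×108.7) = 1.187×10^6 mm³.
d = 105.9 mm.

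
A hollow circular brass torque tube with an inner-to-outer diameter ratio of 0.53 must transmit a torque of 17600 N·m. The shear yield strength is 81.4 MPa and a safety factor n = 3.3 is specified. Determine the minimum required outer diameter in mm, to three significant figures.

d_o = 158 mm

τ_allow = 81.4/3.3 = 24.67 MPa.
For a hollow shaft τ = 16T/[πd_o³(1−k⁴)] with k = 0.53, so 1−k⁴ = 0.9211.
d_o³ = 16T/[π τ_allow (1−k⁴)] = 16×1.7600×10^7/(π×24.67×0.9211) = 3.945×10^6 mm³.
d_o = 158.0 mm.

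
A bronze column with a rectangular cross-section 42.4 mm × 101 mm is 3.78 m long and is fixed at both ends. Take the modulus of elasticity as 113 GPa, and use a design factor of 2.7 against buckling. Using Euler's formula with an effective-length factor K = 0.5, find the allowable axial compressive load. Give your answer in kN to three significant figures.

Buckling occurs about the weak axis: I_min = h·b³/12 = 101×42.4³/12 = 641600 mm⁴ (b = 42.4 mm is the smaller dimension).
Effective length L_e = KL = 0.5×3.78 m = 1890 mm.
Euler critical load P_cr = π²EI/L_e² = π²×113000×641600/1890² = 200300 N.
P_allow = P_cr/n = 200300/2.7 = 74190 N.

P_allow = 74.2 kN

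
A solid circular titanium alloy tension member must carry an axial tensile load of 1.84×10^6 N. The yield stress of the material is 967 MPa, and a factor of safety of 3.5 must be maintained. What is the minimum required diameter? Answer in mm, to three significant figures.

Allowable stress σ_allow = 967/3.5 = 276.3 MPa.
Required area A = F/σ_allow = 1840000/276.3 = 6660 mm².
A = πd²/4 → d = √(4A/π) = 92.08 mm.

d = 92.1 mm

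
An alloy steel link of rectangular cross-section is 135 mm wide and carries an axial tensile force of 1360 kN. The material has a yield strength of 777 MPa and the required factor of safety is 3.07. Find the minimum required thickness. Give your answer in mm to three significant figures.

σ_allow = 777/3.07 = 253.1 MPa.
Required area A = F/σ_allow = 1360000/253.1 = 5373 mm².
t = A/w = 5373/135 = 39.80 mm.

t = 39.8 mm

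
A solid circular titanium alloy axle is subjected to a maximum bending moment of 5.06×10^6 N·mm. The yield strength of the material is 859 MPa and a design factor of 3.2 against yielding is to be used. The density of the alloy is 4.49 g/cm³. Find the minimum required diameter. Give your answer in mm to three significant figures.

d = 57.7 mm

σ_allow = 859/3.2 = 268.4 MPa.
For a solid circular section σ = 32M/(πd³), so d³ = 32M/(π σ_allow) = 32×5060000/(π×268.4) = 192000 mm³.
d = 57.69 mm.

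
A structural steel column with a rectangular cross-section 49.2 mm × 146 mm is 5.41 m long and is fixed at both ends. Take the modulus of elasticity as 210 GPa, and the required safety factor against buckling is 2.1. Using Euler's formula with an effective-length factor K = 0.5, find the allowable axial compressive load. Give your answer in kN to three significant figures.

Buckling occurs about the weak axis: I_min = h·b³/12 = 146×49.2³/12 = 1.449×10^6 mm⁴ (b = 49.2 mm is the smaller dimension).
Effective length L_e = KL = 0.5×5.41 m = 2705 mm.
Euler critical load P_cr = π²EI/L_e² = π²×210000×1.449×10^6/2705² = 410400 N.
P_allow = P_cr/n = 410400/2.1 = 195400 N.

P_allow = 195 kN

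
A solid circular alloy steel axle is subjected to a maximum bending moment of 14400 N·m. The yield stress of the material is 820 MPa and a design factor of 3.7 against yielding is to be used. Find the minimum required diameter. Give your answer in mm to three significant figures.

σ_allow = 820/3.7 = 221.6 MPa.
For a solid circular section σ = 32M/(πd³), so d³ = 32M/(π σ_allow) = 32×1.4400×10^7/(π×221.6) = 661800 mm³.
d = 87.15 mm.

d = 87.1 mm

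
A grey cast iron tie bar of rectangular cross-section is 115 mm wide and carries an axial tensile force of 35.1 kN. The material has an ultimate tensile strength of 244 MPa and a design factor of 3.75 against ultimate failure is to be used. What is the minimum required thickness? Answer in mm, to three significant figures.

σ_allow = 244/3.75 = 65.07 MPa.
Required area A = F/σ_allow = 35100/65.07 = 539.4 mm².
t = A/w = 539.4/115 = 4.691 mm.

t = 4.69 mm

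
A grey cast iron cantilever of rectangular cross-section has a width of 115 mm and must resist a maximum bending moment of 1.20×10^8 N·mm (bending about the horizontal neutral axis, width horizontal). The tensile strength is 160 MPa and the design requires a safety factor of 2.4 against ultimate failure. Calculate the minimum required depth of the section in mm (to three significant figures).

h = 306 mm

σ_allow = 160/2.4 = 66.67 MPa.
For a rectangular section σ = 6M/(bh²), so h² = 6M/(b σ_allow) = 6×1.2000×10^8/(115×66.67) = 93910 mm².
h = 306.5 mm.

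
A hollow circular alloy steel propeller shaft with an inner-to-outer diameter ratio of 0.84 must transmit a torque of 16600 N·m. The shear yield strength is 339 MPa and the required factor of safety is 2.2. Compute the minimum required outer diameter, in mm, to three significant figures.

d_o = 103 mm

τ_allow = 339/2.2 = 154.1 MPa.
For a hollow shaft τ = 16T/[πd_o³(1−k⁴)] with k = 0.84, so 1−k⁴ = 0.5021.
d_o³ = 16T/[π τ_allow (1−k⁴)] = 16×1.6600×10^7/(π×154.1×0.5021) = 1.093×10^6 mm³.
d_o = 103.0 mm.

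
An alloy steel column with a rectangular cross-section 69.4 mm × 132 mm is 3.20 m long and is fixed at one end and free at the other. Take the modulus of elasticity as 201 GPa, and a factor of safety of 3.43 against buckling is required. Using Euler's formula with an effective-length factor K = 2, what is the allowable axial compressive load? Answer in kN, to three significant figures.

Buckling occurs about the weak axis: I_min = h·b³/12 = 132×69.4³/12 = 3.677×10^6 mm⁴ (b = 69.4 mm is the smaller dimension).
Effective length L_e = KL = 2×3.20 m = 6400 mm.
Euler critical load P_cr = π²EI/L_e² = π²×201000×3.677×10^6/6400² = 178100 N.
P_allow = P_cr/n = 178100/3.43 = 51920 N.

P_allow = 51.9 kN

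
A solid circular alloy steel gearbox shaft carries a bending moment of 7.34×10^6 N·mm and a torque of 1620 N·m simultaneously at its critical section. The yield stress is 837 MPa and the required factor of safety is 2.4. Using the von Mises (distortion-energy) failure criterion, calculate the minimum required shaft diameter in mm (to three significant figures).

σ_allow = σ_y/n = 837/2.4 = 348.8 MPa.
For a solid shaft σ_b = 32M/(πd³) and τ = 16T/(πd³), so the von Mises stress is σ' = (16/πd³)·√(4M²+3T²).
√(4M²+3T²) = √(4×(7.340×10^6)² + 3×(1.620×10^6)²) = 1.495×10^7 N·mm.
d³ = 16×1.495×10^7/(π×348.8) = 218300 mm³.
d = 60.21 mm.

d = 60.2 mm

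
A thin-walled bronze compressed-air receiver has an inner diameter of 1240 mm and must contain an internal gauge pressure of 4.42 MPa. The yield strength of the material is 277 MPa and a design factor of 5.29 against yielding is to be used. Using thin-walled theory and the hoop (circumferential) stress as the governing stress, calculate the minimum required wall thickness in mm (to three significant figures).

σ_allow = 277/5.29 = 52.36 MPa.
Hoop stress σ_h = pD/(2t), so t = pD/(2σ_allow) = 4.42×1240/(2×52.36) = 52.33 mm.

t = 52.3 mm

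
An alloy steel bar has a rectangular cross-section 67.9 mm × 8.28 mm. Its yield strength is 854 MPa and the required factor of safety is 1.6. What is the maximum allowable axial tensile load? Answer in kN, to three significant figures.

F_allow = 300 kN

σ_allow = 854/1.6 = 533.8 MPa.
A = 67.9×8.28 = 562.2 mm².
F_allow = σ_allow × A = 533.8×562.2 = 300100 N.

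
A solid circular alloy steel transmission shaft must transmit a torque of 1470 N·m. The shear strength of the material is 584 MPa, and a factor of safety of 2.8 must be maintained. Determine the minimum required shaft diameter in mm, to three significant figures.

Allowable shear stress τ_allow = 584/2.8 = 208.6 MPa.
For a solid shaft τ = 16T/(πd³), so d³ = 16T/(π τ_allow) = 16×1470000/(π×208.6) = 35890 mm³.
d = (35890)^(1/3) = 32.99 mm.

d = 33.0 mm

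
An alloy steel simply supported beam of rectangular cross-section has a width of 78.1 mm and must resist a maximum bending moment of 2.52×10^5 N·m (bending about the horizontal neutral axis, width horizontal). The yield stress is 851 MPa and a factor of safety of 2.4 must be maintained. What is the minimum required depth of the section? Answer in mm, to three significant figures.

σ_allow = 851/2.4 = 354.6 MPa.
For a rectangular section σ = 6M/(bh²), so h² = 6M/(b σ_allow) = 6×2.5200×10^8/(78.1×354.6) = 54600 mm².
h = 233.7 mm.

h = 234 mm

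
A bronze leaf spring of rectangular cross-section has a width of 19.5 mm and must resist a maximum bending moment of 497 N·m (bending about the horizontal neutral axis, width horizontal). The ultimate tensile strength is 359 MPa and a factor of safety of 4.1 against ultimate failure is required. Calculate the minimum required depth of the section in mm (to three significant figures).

σ_allow = 359/4.1 = 87.56 MPa.
For a rectangular section σ = 6M/(bh²), so h² = 6M/(b σ_allow) = 6×497000/(19.5×87.56) = 1746 mm².
h = 41.79 mm.

h = 41.8 mm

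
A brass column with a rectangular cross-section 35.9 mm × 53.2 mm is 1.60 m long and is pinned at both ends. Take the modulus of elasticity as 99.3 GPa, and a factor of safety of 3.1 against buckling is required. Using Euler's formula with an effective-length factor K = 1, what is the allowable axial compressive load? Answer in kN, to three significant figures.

P_allow = 25.3 kN

Buckling occurs about the weak axis: I_min = h·b³/12 = 53.2×35.9³/12 = 205100 mm⁴ (b = 35.9 mm is the smaller dimension).
Effective length L_e = KL = 1×1.60 m = 1600 mm.
Euler critical load P_cr = π²EI/L_e² = π²×99300×205100/1600² = 78530 N.
P_allow = P_cr/n = 78530/3.1 = 25330 N.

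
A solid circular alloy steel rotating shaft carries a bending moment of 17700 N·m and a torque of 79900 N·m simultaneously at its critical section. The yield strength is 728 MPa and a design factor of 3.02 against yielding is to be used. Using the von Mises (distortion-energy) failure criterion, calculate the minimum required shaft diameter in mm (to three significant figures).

d = 145 mm

σ_allow = σ_y/n = 728/3.02 = 241.1 MPa.
For a solid shaft σ_b = 32M/(πd³) and τ = 16T/(πd³), so the von Mises stress is σ' = (16/πd³)·√(4M²+3T²).
√(4M²+3T²) = √(4×(1.770×10^7)² + 3×(7.990×10^7)²) = 1.428×10^8 N·mm.
d³ = 16×1.428×10^8/(π×241.1) = 3.018×10^6 mm³.
d = 144.5 mm.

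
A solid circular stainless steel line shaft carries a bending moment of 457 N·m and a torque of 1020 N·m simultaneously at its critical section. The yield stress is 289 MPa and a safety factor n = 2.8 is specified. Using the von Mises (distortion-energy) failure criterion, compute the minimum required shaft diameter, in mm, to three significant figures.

σ_allow = σ_y/n = 289/2.8 = 103.2 MPa.
For a solid shaft σ_b = 32M/(πd³) and τ = 16T/(πd³), so the von Mises stress is σ' = (16/πd³)·√(4M²+3T²).
√(4M²+3T²) = √(4×(457000)² + 3×(1.020×10^6)²) = 1.989×10^6 N·mm.
d³ = 16×1.989×10^6/(π×103.2) = 98150 mm³.
d = 46.13 mm.

d = 46.1 mm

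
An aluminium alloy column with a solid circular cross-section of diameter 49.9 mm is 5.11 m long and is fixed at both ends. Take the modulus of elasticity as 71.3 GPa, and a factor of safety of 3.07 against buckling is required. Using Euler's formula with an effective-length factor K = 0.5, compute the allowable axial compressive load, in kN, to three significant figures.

P_allow = 10.7 kN

I = πd⁴/64 = π×49.9⁴/64 = 304300 mm⁴.
Effective length L_e = KL = 0.5×5.11 m = 2555 mm.
Euler critical load P_cr = π²EI/L_e² = π²×71300×304300/2555² = 32810 N.
P_allow = P_cr/n = 32810/3.07 = 10690 N.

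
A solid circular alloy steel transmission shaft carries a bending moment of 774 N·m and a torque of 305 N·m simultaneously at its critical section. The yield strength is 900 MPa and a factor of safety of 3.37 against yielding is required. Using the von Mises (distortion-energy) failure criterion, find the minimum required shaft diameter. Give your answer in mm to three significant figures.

σ_allow = σ_y/n = 900/3.37 = 267.1 MPa.
For a solid shaft σ_b = 32M/(πd³) and τ = 16T/(πd³), so the von Mises stress is σ' = (16/πd³)·√(4M²+3T²).
√(4M²+3T²) = √(4×(774000)² + 3×(305000)²) = 1.636×10^6 N·mm.
d³ = 16×1.636×10^6/(π×267.1) = 31190 mm³.
d = 31.48 mm.

d = 31.5 mm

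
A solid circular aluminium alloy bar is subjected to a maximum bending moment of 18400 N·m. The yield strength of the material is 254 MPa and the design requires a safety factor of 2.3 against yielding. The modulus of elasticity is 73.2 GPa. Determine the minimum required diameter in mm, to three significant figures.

σ_allow = 254/2.3 = 110.4 MPa.
For a solid circular section σ = 32M/(πd³), so d³ = 32M/(π σ_allow) = 32×1.8400×10^7/(π×110.4) = 1.697×10^6 mm³.
d = 119.3 mm.

d = 119 mm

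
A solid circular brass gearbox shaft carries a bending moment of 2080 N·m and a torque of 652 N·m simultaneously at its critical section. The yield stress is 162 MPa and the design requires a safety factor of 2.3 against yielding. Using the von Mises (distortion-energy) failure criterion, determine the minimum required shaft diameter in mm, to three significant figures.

σ_allow = σ_y/n = 162/2.3 = 70.43 MPa.
For a solid shaft σ_b = 32M/(πd³) and τ = 16T/(πd³), so the von Mises stress is σ' = (16/πd³)·√(4M²+3T²).
√(4M²+3T²) = √(4×(2.080×10^6)² + 3×(652000)²) = 4.311×10^6 N·mm.
d³ = 16×4.311×10^6/(π×70.43) = 311700 mm³.
d = 67.80 mm.

d = 67.8 mm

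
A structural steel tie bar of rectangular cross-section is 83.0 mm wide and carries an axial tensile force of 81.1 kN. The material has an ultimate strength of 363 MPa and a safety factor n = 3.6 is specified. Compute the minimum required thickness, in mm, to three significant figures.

t = 9.69 mm

σ_allow = 363/3.6 = 100.8 MPa.
Required area A = F/σ_allow = 81100/100.8 = 804.3 mm².
t = A/w = 804.3/83.0 = 9.690 mm.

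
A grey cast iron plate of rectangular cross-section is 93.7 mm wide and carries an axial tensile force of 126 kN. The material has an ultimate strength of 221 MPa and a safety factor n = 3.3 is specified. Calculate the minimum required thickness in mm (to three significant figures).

t = 20.1 mm

σ_allow = 221/3.3 = 66.97 MPa.
Required area A = F/σ_allow = 126000/66.97 = 1881 mm².
t = A/w = 1881/93.7 = 20.08 mm.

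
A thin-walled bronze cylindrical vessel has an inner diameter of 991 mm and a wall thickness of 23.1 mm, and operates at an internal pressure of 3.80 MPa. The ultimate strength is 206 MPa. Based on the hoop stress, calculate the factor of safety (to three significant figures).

σ_h = pD/(2t) = 3.80×991/(2×23.1) = 81.51 MPa.
n = 206/81.51 = 2.527.

n = 2.53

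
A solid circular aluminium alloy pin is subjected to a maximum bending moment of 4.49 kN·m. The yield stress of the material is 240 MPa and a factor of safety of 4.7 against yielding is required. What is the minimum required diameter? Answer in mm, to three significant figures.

σ_allow = 240/4.7 = 51.06 MPa.
For a solid circular section σ = 32M/(πd³), so d³ = 32M/(π σ_allow) = 32×4490000/(π×51.06) = 895600 mm³.
d = 96.39 mm.

d = 96.4 mm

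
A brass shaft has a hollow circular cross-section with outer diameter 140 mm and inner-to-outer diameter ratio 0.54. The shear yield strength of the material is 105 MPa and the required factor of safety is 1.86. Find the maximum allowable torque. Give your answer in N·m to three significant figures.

T_allow = 27800 N·m

τ_allow = 105/1.86 = 56.45 MPa.
For a hollow shaft T_allow = τ_allow·πd_o³(1−k⁴)/16 with 1−k⁴ = 0.9150, so πd_o³(1−k⁴)/16 = 493000 mm³.
T_allow = 56.45×493000 = 2.783×10^7 N·mm = 27830 N·m.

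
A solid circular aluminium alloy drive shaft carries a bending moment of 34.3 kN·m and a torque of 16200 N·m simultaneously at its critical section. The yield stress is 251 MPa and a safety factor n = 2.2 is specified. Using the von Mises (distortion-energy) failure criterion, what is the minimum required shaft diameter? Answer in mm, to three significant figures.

d = 149 mm

σ_allow = σ_y/n = 251/2.2 = 114.1 MPa.
For a solid shaft σ_b = 32M/(πd³) and τ = 16T/(πd³), so the von Mises stress is σ' = (16/πd³)·√(4M²+3T²).
√(4M²+3T²) = √(4×(3.430×10^7)² + 3×(1.620×10^7)²) = 7.412×10^7 N·mm.
d³ = 16×7.412×10^7/(π×114.1) = 3.309×10^6 mm³.
d = 149.0 mm.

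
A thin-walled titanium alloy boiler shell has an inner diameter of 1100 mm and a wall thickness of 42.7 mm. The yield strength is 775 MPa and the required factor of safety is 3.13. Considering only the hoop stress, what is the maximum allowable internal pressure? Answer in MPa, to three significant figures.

p_allow = 19.2 MPa

σ_allow = 775/3.13 = 247.6 MPa.
σ_h = pD/(2t) → p_allow = 2σ_allow t/D = 2×247.6×42.7/1100 = 19.22 MPa.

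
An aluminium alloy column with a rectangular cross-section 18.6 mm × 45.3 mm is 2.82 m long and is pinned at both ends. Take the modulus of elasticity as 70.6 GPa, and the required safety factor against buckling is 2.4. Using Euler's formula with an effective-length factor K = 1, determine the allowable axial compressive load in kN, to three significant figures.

Buckling occurs about the weak axis: I_min = h·b³/12 = 45.3×18.6³/12 = 24290 mm⁴ (b = 18.6 mm is the smaller dimension).
Effective length L_e = KL = 1×2.82 m = 2820 mm.
Euler critical load P_cr = π²EI/L_e² = π²×70600×24290/2820² = 2128 N.
P_allow = P_cr/n = 2128/2.4 = 886.9 N.

P_allow = 0.887 kN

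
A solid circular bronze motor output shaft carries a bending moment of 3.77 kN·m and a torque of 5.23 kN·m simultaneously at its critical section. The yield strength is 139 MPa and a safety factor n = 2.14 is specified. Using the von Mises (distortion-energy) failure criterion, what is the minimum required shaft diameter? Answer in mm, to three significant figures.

σ_allow = σ_y/n = 139/2.14 = 64.95 MPa.
For a solid shaft σ_b = 32M/(πd³) and τ = 16T/(πd³), so the von Mises stress is σ' = (16/πd³)·√(4M²+3T²).
√(4M²+3T²) = √(4×(3.770×10^6)² + 3×(5.230×10^6)²) = 1.179×10^7 N·mm.
d³ = 16×1.179×10^7/(π×64.95) = 924100 mm³.
d = 97.40 mm.

d = 97.4 mm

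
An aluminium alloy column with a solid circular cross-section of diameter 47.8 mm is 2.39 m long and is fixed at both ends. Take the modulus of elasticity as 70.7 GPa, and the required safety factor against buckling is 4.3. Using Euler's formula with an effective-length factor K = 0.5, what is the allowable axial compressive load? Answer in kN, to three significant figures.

P_allow = 29.1 kN

I = πd⁴/64 = π×47.8⁴/64 = 256300 mm⁴.
Effective length L_e = KL = 0.5×2.39 m = 1195 mm.
Euler critical load P_cr = π²EI/L_e² = π²×70700×256300/1195² = 125200 N.
P_allow = P_cr/n = 125200/4.3 = 29120 N.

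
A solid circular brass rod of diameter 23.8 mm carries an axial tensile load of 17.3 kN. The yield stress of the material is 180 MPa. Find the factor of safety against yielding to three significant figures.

n = 4.63

A = πd²/4 = 444.9 mm².
σ = F/A = 17300/444.9 = 38.89 MPa.
n = 180/38.89 = 4.629.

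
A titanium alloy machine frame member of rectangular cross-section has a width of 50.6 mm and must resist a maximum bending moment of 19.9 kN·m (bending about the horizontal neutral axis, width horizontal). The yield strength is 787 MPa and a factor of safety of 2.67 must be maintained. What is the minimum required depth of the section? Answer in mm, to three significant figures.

h = 89.5 mm

σ_allow = 787/2.67 = 294.8 MPa.
For a rectangular section σ = 6M/(bh²), so h² = 6M/(b σ_allow) = 6×1.9900×10^7/(50.6×294.8) = 8006 mm².
h = 89.47 mm.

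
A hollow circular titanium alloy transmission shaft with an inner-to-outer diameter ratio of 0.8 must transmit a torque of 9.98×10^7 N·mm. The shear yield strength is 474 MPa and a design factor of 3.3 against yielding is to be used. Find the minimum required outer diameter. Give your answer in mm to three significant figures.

d_o = 182 mm

τ_allow = 474/3.3 = 143.6 MPa.
For a hollow shaft τ = 16T/[πd_o³(1−k⁴)] with k = 0.8, so 1−k⁴ = 0.5904.
d_o³ = 16T/[π τ_allow (1−k⁴)] = 16×9.9800×10^7/(π×143.6×0.5904) = 5.994×10^6 mm³.
d_o = 181.6 mm.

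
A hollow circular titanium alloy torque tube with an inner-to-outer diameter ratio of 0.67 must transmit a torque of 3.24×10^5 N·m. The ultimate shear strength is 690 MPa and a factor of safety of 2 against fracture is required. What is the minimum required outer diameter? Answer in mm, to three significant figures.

d_o = 182 mm

τ_allow = 690/2 = 345.0 MPa.
For a hollow shaft τ = 16T/[πd_o³(1−k⁴)] with k = 0.67, so 1−k⁴ = 0.7985.
d_o³ = 16T/[π τ_allow (1−k⁴)] = 16×3.2400×10^8/(π×345.0×0.7985) = 5.990×10^6 mm³.
d_o = 181.6 mm.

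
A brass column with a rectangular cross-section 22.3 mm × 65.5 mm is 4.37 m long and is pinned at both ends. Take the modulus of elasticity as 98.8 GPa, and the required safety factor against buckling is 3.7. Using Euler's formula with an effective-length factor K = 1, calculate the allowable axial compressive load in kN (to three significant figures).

Buckling occurs about the weak axis: I_min = h·b³/12 = 65.5×22.3³/12 = 60530 mm⁴ (b = 22.3 mm is the smaller dimension).
Effective length L_e = KL = 1×4.37 m = 4370 mm.
Euler critical load P_cr = π²EI/L_e² = π²×98800×60530/4370² = 3091 N.
P_allow = P_cr/n = 3091/3.7 = 835.3 N.

P_allow = 0.835 kN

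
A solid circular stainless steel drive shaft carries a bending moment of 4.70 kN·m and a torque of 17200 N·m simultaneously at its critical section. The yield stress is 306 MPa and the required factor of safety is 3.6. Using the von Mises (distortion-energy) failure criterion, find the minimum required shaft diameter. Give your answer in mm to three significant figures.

d = 123 mm

σ_allow = σ_y/n = 306/3.6 = 85.00 MPa.
For a solid shaft σ_b = 32M/(πd³) and τ = 16T/(πd³), so the von Mises stress is σ' = (16/πd³)·√(4M²+3T²).
√(4M²+3T²) = √(4×(4.700×10^6)² + 3×(1.720×10^7)²) = 3.124×10^7 N·mm.
d³ = 16×3.124×10^7/(π×85.00) = 1.872×10^6 mm³.
d = 123.2 mm.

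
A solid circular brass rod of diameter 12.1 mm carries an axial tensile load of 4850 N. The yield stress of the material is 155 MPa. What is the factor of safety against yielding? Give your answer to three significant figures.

n = 3.67

A = πd²/4 = 115.0 mm².
σ = F/A = 4850.0/115.0 = 42.18 MPa.
n = 155/42.18 = 3.675.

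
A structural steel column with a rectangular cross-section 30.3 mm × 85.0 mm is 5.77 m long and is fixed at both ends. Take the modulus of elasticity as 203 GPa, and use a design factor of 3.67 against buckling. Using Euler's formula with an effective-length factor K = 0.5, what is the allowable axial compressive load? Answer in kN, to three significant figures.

P_allow = 12.9 kN

Buckling occurs about the weak axis: I_min = h·b³/12 = 85.0×30.3³/12 = 197000 mm⁴ (b = 30.3 mm is the smaller dimension).
Effective length L_e = KL = 0.5×5.77 m = 2885 mm.
Euler critical load P_cr = π²EI/L_e² = π²×203000×197000/2885² = 47430 N.
P_allow = P_cr/n = 47430/3.67 = 12920 N.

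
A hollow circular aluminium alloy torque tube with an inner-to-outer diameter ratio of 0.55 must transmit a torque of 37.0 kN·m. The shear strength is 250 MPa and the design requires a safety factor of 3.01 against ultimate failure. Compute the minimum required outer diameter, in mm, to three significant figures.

d_o = 136 mm

τ_allow = 250/3.01 = 83.06 MPa.
For a hollow shaft τ = 16T/[πd_o³(1−k⁴)] with k = 0.55, so 1−k⁴ = 0.9085.
d_o³ = 16T/[π τ_allow (1−k⁴)] = 16×3.7000×10^7/(π×83.06×0.9085) = 2.497×10^6 mm³.
d_o = 135.7 mm.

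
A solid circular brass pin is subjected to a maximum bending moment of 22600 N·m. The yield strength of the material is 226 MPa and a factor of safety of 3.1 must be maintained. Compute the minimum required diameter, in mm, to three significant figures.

σ_allow = 226/3.1 = 72.90 MPa.
For a solid circular section σ = 32M/(πd³), so d³ = 32M/(π σ_allow) = 32×2.2600×10^7/(π×72.90) = 3.158×10^6 mm³.
d = 146.7 mm.

d = 147 mm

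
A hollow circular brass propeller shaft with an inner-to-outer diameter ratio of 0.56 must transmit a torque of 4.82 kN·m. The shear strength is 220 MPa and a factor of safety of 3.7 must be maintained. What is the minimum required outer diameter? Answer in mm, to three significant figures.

τ_allow = 220/3.7 = 59.46 MPa.
For a hollow shaft τ = 16T/[πd_o³(1−k⁴)] with k = 0.56, so 1−k⁴ = 0.9017.
d_o³ = 16T/[π τ_allow (1−k⁴)] = 16×4820000/(π×59.46×0.9017) = 457900 mm³.
d_o = 77.08 mm.

d_o = 77.1 mm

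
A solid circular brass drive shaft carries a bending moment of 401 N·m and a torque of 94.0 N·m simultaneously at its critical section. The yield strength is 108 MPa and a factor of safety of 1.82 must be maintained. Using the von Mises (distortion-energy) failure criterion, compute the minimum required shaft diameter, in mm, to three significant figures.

d = 41.3 mm

σ_allow = σ_y/n = 108/1.82 = 59.34 MPa.
For a solid shaft σ_b = 32M/(πd³) and τ = 16T/(πd³), so the von Mises stress is σ' = (16/πd³)·√(4M²+3T²).
√(4M²+3T²) = √(4×(401000)² + 3×(94000)²) = 818400 N·mm.
d³ = 16×818400/(π×59.34) = 70240 mm³.
d = 41.26 mm.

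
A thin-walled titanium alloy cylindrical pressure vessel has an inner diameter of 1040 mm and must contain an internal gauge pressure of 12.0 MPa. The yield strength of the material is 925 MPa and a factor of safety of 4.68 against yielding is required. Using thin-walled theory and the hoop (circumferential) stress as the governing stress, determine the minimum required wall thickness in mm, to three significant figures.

t = 31.6 mm

σ_allow = 925/4.68 = 197.6 MPa.
Hoop stress σ_h = pD/(2t), so t = pD/(2σ_allow) = 12.0×1040/(2×197.6) = 31.57 mm.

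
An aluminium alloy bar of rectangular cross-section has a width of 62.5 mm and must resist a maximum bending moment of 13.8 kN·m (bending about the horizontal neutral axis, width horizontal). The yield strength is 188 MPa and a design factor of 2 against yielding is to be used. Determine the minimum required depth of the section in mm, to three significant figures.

h = 119 mm

σ_allow = 188/2 = 94.00 MPa.
For a rectangular section σ = 6M/(bh²), so h² = 6M/(b σ_allow) = 6×1.3800×10^7/(62.5×94.00) = 14090 mm².
h = 118.7 mm.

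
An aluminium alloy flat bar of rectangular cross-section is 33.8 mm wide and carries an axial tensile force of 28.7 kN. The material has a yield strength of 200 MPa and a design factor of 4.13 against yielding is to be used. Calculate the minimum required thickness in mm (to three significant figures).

σ_allow = 200/4.13 = 48.43 MPa.
Required area A = F/σ_allow = 28700/48.43 = 592.7 mm².
t = A/w = 592.7/33.8 = 17.53 mm.

t = 17.5 mm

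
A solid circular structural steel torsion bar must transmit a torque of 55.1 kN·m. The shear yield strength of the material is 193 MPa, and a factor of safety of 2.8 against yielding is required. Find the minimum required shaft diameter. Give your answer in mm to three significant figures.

d = 160 mm

Allowable shear stress τ_allow = 193/2.8 = 68.93 MPa.
For a solid shaft τ = 16T/(πd³), so d³ = 16T/(π τ_allow) = 16×5.5100×10^7/(π×68.93) = 4.071×10^6 mm³.
d = (4.071×10^6)^(1/3) = 159.7 mm.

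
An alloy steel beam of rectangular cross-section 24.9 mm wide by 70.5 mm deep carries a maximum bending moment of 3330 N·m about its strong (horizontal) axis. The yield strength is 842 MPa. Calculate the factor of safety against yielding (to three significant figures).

Section modulus S = bh²/6 = 24.9×70.5²/6 = 20630 mm³.
σ = M/S = 3330000/20630 = 161.4 MPa.
n = 842/161.4 = 5.215.

n = 5.22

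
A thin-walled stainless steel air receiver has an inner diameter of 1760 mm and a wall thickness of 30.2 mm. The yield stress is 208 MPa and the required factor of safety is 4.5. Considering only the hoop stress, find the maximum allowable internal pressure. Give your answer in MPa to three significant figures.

σ_allow = 208/4.5 = 46.22 MPa.
σ_h = pD/(2t) → p_allow = 2σ_allow t/D = 2×46.22×30.2/1760 = 1.586 MPa.

p_allow = 1.59 MPa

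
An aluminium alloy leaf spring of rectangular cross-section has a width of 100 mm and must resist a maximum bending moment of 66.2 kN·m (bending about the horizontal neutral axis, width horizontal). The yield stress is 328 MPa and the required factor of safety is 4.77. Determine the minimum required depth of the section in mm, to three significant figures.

h = 240 mm

σ_allow = 328/4.77 = 68.76 MPa.
For a rectangular section σ = 6M/(bh²), so h² = 6M/(b σ_allow) = 6×6.6200×10^7/(100×68.76) = 57760 mm².
h = 240.3 mm.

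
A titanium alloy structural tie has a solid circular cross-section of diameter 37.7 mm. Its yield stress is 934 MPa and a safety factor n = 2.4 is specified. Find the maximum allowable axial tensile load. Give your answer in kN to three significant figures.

σ_allow = 934/2.4 = 389.2 MPa.
A = πd²/4 = π×37.7²/4 = 1116 mm².
F_allow = σ_allow × A = 389.2×1116 = 434400 N.

F_allow = 434 kN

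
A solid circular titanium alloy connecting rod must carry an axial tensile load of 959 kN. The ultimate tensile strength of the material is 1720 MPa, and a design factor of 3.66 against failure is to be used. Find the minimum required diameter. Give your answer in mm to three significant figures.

Allowable stress σ_allow = 1720/3.66 = 469.9 MPa.
Required area A = F/σ_allow = 959000/469.9 = 2041 mm².
A = πd²/4 → d = √(4A/π) = 50.97 mm.

d = 51.0 mm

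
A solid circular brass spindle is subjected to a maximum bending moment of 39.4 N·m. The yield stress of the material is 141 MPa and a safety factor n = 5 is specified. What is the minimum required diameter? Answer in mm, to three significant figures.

σ_allow = 141/5 = 28.20 MPa.
For a solid circular section σ = 32M/(πd³), so d³ = 32M/(π σ_allow) = 32×39400/(π×28.20) = 14230 mm³.
d = 24.23 mm.

d = 24.2 mm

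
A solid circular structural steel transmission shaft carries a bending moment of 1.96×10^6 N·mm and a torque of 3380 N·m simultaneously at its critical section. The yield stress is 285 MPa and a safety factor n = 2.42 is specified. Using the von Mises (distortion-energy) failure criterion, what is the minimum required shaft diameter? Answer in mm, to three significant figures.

σ_allow = σ_y/n = 285/2.42 = 117.8 MPa.
For a solid shaft σ_b = 32M/(πd³) and τ = 16T/(πd³), so the von Mises stress is σ' = (16/πd³)·√(4M²+3T²).
√(4M²+3T²) = √(4×(1.960×10^6)² + 3×(3.380×10^6)²) = 7.046×10^6 N·mm.
d³ = 16×7.046×10^6/(π×117.8) = 304700 mm³.
d = 67.29 mm.

d = 67.3 mm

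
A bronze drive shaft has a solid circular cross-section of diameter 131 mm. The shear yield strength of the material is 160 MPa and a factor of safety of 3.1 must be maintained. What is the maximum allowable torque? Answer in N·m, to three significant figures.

τ_allow = 160/3.1 = 51.61 MPa.
For a solid shaft T_allow = τ_allow·πd³/16; πd³/16 = π×131³/16 = 441400 mm³.
T_allow = 51.61×441400 = 2.278×10^7 N·mm = 22780 N·m.

T_allow = 22800 N·m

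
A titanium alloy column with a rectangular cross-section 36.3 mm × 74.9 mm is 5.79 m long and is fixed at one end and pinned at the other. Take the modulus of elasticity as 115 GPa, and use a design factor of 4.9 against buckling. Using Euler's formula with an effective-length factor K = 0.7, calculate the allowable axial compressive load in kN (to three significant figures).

Buckling occurs about the weak axis: I_min = h·b³/12 = 74.9×36.3³/12 = 298600 mm⁴ (b = 36.3 mm is the smaller dimension).
Effective length L_e = KL = 0.7×5.79 m = 4053 mm.
Euler critical load P_cr = π²EI/L_e² = π²×115000×298600/4053² = 20630 N.
P_allow = P_cr/n = 20630/4.9 = 4210 N.

P_allow = 4.21 kN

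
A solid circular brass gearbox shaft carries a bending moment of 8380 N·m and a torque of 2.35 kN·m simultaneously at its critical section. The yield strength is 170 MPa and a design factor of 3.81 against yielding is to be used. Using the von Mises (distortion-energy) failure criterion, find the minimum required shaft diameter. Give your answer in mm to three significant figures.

σ_allow = σ_y/n = 170/3.81 = 44.62 MPa.
For a solid shaft σ_b = 32M/(πd³) and τ = 16T/(πd³), so the von Mises stress is σ' = (16/πd³)·√(4M²+3T²).
√(4M²+3T²) = √(4×(8.380×10^6)² + 3×(2.350×10^6)²) = 1.725×10^7 N·mm.
d³ = 16×1.725×10^7/(π×44.62) = 1.969×10^6 mm³.
d = 125.3 mm.

d = 125 mm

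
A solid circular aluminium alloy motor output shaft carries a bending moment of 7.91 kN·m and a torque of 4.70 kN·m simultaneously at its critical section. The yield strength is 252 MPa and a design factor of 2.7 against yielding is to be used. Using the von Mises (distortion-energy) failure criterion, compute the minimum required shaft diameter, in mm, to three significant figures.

σ_allow = σ_y/n = 252/2.7 = 93.33 MPa.
For a solid shaft σ_b = 32M/(πd³) and τ = 16T/(πd³), so the von Mises stress is σ' = (16/πd³)·√(4M²+3T²).
√(4M²+3T²) = √(4×(7.910×10^6)² + 3×(4.700×10^6)²) = 1.779×10^7 N·mm.
d³ = 16×1.779×10^7/(π×93.33) = 970800 mm³.
d = 99.02 mm.

d = 99.0 mm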